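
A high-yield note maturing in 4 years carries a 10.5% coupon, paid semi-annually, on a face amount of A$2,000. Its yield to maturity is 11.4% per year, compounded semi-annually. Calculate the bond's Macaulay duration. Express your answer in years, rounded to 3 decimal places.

3.357 years

Periodic yield y = 0.057. Discount each cash flow and weight by its period:
  t   CF        PV=CF/(1+0.057)^t    t·PV
  1       105.00        99.3377        99.3377
  2       105.00        93.9808       187.9617
  3       105.00        88.9128       266.7384
  4       105.00        84.1181       336.4723
  5       105.00        79.5819       397.9096
  6       105.00        75.2904       451.7422
  7       105.00        71.2302       498.6117
  8     2,105.00     1,350.9902    10,807.9217
  Σ                  1,943.4422    13,046.6952
Price P = Σ PV = 1,943.4422.
Macaulay duration = Σ(t·PV) / P = 13,046.6952 / 1,943.4422 = 6.71319 half-year periods.
In years: 6.71319 / 2 = 3.35659 years.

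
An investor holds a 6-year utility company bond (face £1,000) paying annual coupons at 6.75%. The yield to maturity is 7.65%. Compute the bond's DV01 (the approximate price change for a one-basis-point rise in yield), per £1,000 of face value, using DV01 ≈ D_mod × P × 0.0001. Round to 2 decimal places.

Periodic yield y = 0.0765.
  t   CF        PV=CF/(1+0.0765)^t    t·PV
  1        67.50        62.7032        62.7032
  2        67.50        58.2473       116.4946
  3        67.50        54.1080       162.3241
  4        67.50        50.2629       201.0516
  5        67.50        46.6910       233.4552
  6     1,067.50       685.9361     4,115.6168
  Σ                    957.9486     4,891.6455
P = 957.9486; D_Mac = 5.10638 yrs; D_mod = 4.74350 yrs.
DV01 ≈ 4.74350 × 957.9486 × 0.0001 = 0.454403.

£0.45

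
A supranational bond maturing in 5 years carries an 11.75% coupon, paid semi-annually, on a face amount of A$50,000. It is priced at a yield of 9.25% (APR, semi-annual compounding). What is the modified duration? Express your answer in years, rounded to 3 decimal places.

3.800 years

Periodic yield y = 0.04625. First find Macaulay duration:
  t   CF        PV=CF/(1+0.04625)^t    t·PV
  1     2,937.50     2,807.6464     2,807.6464
  2     2,937.50     2,683.5330     5,367.0659
  3     2,937.50     2,564.9061     7,694.7182
  4     2,937.50     2,451.5231     9,806.0924
  5     2,937.50     2,343.1523    11,715.7616
  6     2,937.50     2,239.5721    13,437.4326
  7     2,937.50     2,140.5707    14,983.9950
  8     2,937.50     2,045.9457    16,367.5658
  9     2,937.50     1,955.5037    17,599.5331
  10   52,937.50    33,682.8412   336,828.4119
  Σ                 54,915.1942   436,608.2227
P = 54,915.1942; Macaulay duration = 436,608.2227 / 54,915.1942 = 7.95059 half-year periods = 3.97530 years.
Modified duration = D_Mac / (1 + y) = 3.97530 / 1.04625 = 3.79957 years.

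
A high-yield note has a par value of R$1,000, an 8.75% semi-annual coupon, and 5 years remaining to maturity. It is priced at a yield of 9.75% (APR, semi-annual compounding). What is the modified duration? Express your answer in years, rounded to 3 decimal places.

3.943 years

Periodic yield y = 0.04875. First find Macaulay duration:
  t   CF        PV=CF/(1+0.04875)^t    t·PV
  1        43.75        41.7163        41.7163
  2        43.75        39.7772        79.5544
  3        43.75        37.9282       113.7846
  4        43.75        36.1651       144.6606
  5        43.75        34.4840       172.4202
  6        43.75        32.8811       197.2865
  7        43.75        31.3526       219.4685
  8        43.75        29.8953       239.1620
  9        43.75        28.5056       256.5505
  10    1,043.75       648.4504     6,484.5038
  Σ                    961.1559     7,949.1075
P = 961.1559; Macaulay duration = 7,949.1075 / 961.1559 = 8.27036 half-year periods = 4.13518 years.
Modified duration = D_Mac / (1 + y) = 4.13518 / 1.04875 = 3.94296 years.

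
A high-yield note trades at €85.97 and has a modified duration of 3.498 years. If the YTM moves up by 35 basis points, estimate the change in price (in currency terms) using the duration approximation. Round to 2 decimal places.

-€1.05

Duration approximation: ΔP/P ≈ -D_mod · Δy = -3.498 × (+0.0035) = -0.012243.
ΔP ≈ 85.97 × (-0.012243) = -1.05253071.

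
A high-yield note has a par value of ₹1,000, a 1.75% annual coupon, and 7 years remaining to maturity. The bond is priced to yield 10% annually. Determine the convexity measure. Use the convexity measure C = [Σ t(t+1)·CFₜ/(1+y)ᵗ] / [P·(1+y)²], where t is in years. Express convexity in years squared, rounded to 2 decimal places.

With y = 0.1:
  t   CF        PV=CF/(1+0.1)^t    t·PV        t(t+1)·PV
  1        17.50        15.9091        15.9091          31.8182
  2        17.50        14.4628        28.9256          86.7769
  3        17.50        13.1480        39.4440         157.7761
  4        17.50        11.9527        47.8109         239.0547
  5        17.50        10.8661        54.3306         325.9837
  6        17.50         9.8783        59.2698         414.8883
  7     1,017.50       522.1384     3,654.9687      29,239.7496
  Σ                    598.3554     3,900.6588      30,496.0475
P = 598.3554.
Convexity = Σ t(t+1)·PV / [P·(1+y)²] = 30,496.0475 / (598.3554 × 1.210000) = 42.12103.

42.12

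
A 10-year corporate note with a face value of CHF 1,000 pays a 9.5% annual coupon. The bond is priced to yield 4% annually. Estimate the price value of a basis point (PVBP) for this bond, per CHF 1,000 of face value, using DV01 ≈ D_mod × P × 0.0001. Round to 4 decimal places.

Periodic yield y = 0.04.
  t   CF        PV=CF/(1+0.04)^t    t·PV
  1        95.00        91.3462        91.3462
  2        95.00        87.8328       175.6657
  3        95.00        84.4547       253.3640
  4        95.00        81.2064       324.8256
  5        95.00        78.0831       390.4154
  6        95.00        75.0799       450.4793
  7        95.00        72.1922       505.3453
  8        95.00        69.4156       555.3246
  9        95.00        66.7457       600.7117
  10    1,095.00       739.7428     7,397.4276
  Σ                  1,446.0993    10,744.9053
P = 1,446.0993; D_Mac = 7.43027 yrs; D_mod = 7.14449 yrs.
DV01 ≈ 7.14449 × 1,446.0993 × 0.0001 = 1.033164.

CHF 1.0332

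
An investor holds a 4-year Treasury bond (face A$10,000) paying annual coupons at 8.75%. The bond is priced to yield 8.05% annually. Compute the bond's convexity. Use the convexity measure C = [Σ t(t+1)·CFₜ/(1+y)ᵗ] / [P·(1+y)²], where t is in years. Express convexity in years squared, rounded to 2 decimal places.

With y = 0.0805:
  t   CF        PV=CF/(1+0.0805)^t    t·PV        t(t+1)·PV
  1       875.00       809.8103       809.8103       1,619.6205
  2       875.00       749.4773     1,498.9547       4,496.8641
  3       875.00       693.6394     2,080.9181       8,323.6725
  4    10,875.00     7,978.6641    31,914.6563     159,573.2816
  Σ                 10,231.5911    36,304.3394     174,013.4388
P = 10,231.5911.
Convexity = Σ t(t+1)·PV / [P·(1+y)²] = 174,013.4388 / (10,231.5911 × 1.167480) = 14.56767.

14.57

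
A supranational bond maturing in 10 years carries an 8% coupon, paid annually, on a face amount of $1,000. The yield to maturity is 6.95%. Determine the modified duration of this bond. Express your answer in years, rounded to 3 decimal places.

6.874 years

Periodic yield y = 0.0695. First find Macaulay duration:
  t   CF        PV=CF/(1+0.0695)^t    t·PV
  1        80.00        74.8013        74.8013
  2        80.00        69.9404       139.8809
  3        80.00        65.3955       196.1864
  4        80.00        61.1458       244.5833
  5        80.00        57.1723       285.8617
  6        80.00        53.4571       320.7425
  7        80.00        49.9832       349.8827
  8        80.00        46.7352       373.8812
  9        80.00        43.6981       393.2832
  10    1,080.00       551.5893     5,515.8934
  Σ                  1,073.9184     7,894.9967
P = 1,073.9184; Macaulay duration = 7,894.9967 / 1,073.9184 = 7.35158 years.
Modified duration = D_Mac / (1 + y) = 7.35158 / 1.0695 = 6.87385 years.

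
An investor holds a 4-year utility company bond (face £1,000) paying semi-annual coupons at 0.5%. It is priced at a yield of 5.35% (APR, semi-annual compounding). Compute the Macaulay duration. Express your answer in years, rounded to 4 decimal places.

Periodic yield y = 0.02675. Discount each cash flow and weight by its period:
  t   CF        PV=CF/(1+0.02675)^t    t·PV
  1         2.50         2.4349         2.4349
  2         2.50         2.3714         4.7429
  3         2.50         2.3096         6.9289
  4         2.50         2.2495         8.9979
  5         2.50         2.1909        10.9543
  6         2.50         2.1338        12.8027
  7         2.50         2.0782        14.5474
  8     1,002.50       811.6461     6,493.1685
  Σ                    827.4143     6,554.5776
Price P = Σ PV = 827.4143.
Macaulay duration = Σ(t·PV) / P = 6,554.5776 / 827.4143 = 7.92176 half-year periods.
In years: 7.92176 / 2 = 3.96088 years.

3.9609 years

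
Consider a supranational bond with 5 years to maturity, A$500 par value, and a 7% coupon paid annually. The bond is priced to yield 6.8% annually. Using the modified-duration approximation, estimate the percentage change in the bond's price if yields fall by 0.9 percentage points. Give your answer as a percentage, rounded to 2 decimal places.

+3.70%

Periodic yield y = 0.068. Modified duration first:
  t   CF        PV=CF/(1+0.068)^t    t·PV
  1        35.00        32.7715        32.7715
  2        35.00        30.6850        61.3699
  3        35.00        28.7312        86.1937
  4        35.00        26.9019       107.6076
  5       535.00       385.0326     1,925.1631
  Σ                    504.1222     2,213.1058
P = 504.1222; D_Mac = 4.39002 yrs; D_mod = 4.39002/(1+0.068) = 4.11050 yrs.
ΔP/P ≈ -D_mod · Δy = -4.11050 × (-0.009) = +0.036995 = +3.6995%.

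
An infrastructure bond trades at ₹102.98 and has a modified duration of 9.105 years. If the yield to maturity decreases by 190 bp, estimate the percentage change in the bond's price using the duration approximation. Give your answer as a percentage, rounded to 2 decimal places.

Duration approximation: ΔP/P ≈ -D_mod · Δy = -9.105 × (-0.019) = +0.172995.
As a percentage: +17.2995%.

+17.30%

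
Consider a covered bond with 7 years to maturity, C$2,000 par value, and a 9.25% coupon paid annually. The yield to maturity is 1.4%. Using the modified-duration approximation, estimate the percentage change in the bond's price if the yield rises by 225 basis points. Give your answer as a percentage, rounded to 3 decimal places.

-12.799%

Periodic yield y = 0.014. Modified duration first:
  t   CF        PV=CF/(1+0.014)^t    t·PV
  1       185.00       182.4458       182.4458
  2       185.00       179.9268       359.8536
  3       185.00       177.4426       532.3278
  4       185.00       174.9927       699.9708
  5       185.00       172.5766       862.8831
  6       185.00       170.1939     1,021.1634
  7     2,185.00     1,982.3747    13,876.6232
  Σ                  3,039.9531    17,535.2676
P = 3,039.9531; D_Mac = 5.76827 yrs; D_mod = 5.76827/(1+0.014) = 5.68863 yrs.
ΔP/P ≈ -D_mod · Δy = -5.68863 × (+0.0225) = -0.127994 = -12.7994%.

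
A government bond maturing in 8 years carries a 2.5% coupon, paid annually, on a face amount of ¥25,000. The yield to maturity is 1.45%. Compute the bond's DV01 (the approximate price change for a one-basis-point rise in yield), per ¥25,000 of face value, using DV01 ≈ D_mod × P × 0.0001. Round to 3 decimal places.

Periodic yield y = 0.0145.
  t   CF        PV=CF/(1+0.0145)^t    t·PV
  1       625.00       616.0670       616.0670
  2       625.00       607.2617     1,214.5235
  3       625.00       598.5823     1,795.7469
  4       625.00       590.0269     2,360.1076
  5       625.00       581.5938     2,907.9689
  6       625.00       573.2812     3,439.6873
  7       625.00       565.0874     3,955.6121
  8    25,625.00    22,837.4423   182,699.5384
  Σ                 26,969.3427   198,989.2517
P = 26,969.3427; D_Mac = 7.37835 yrs; D_mod = 7.27289 yrs.
DV01 ≈ 7.27289 × 26,969.3427 × 0.0001 = 19.614515.

¥19.615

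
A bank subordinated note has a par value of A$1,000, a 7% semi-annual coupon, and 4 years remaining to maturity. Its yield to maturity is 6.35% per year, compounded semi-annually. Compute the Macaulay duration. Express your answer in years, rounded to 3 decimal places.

3.563 years

Periodic yield y = 0.03175. Discount each cash flow and weight by its period:
  t   CF        PV=CF/(1+0.03175)^t    t·PV
  1        35.00        33.9229        33.9229
  2        35.00        32.8790        65.7581
  3        35.00        31.8673        95.6018
  4        35.00        30.8866       123.5464
  5        35.00        29.9361       149.6807
  6        35.00        29.0149       174.0894
  7        35.00        28.1220       196.8542
  8     1,035.00       806.0176     6,448.1409
  Σ                  1,022.6465     7,287.5944
Price P = Σ PV = 1,022.6465.
Macaulay duration = Σ(t·PV) / P = 7,287.5944 / 1,022.6465 = 7.12621 half-year periods.
In years: 7.12621 / 2 = 3.56311 years.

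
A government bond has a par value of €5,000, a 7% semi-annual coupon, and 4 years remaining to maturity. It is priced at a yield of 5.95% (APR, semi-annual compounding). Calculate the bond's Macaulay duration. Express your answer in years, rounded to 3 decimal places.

3.567 years

Periodic yield y = 0.02975. Discount each cash flow and weight by its period:
  t   CF        PV=CF/(1+0.02975)^t    t·PV
  1       175.00       169.9442       169.9442
  2       175.00       165.0344       330.0688
  3       175.00       160.2665       480.7994
  4       175.00       155.6363       622.5451
  5       175.00       151.1399       755.6994
  6       175.00       146.7734       880.6402
  7       175.00       142.5330       997.7310
  8     5,175.00     4,093.1339    32,745.0710
  Σ                  5,184.4614    36,982.4990
Price P = Σ PV = 5,184.4614.
Macaulay duration = Σ(t·PV) / P = 36,982.4990 / 5,184.4614 = 7.13333 half-year periods.
In years: 7.13333 / 2 = 3.56667 years.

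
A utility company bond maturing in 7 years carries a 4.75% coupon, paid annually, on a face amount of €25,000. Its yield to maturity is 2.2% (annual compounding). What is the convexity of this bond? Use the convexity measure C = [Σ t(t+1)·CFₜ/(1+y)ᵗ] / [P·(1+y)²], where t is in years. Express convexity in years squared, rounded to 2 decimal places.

45.39

With y = 0.022:
  t   CF        PV=CF/(1+0.022)^t    t·PV        t(t+1)·PV
  1     1,187.50     1,161.9374     1,161.9374       2,323.8748
  2     1,187.50     1,136.9250     2,273.8501       6,821.5502
  3     1,187.50     1,112.4511     3,337.3533      13,349.4132
  4     1,187.50     1,088.5040     4,354.0161      21,770.0803
  5     1,187.50     1,065.0724     5,325.3621      31,952.1726
  6     1,187.50     1,042.1452     6,252.8714      43,770.0995
  7    26,187.50    22,487.3236   157,411.2653   1,259,290.1220
  Σ                 29,094.3588   180,116.6555   1,379,277.3126
P = 29,094.3588.
Convexity = Σ t(t+1)·PV / [P·(1+y)²] = 1,379,277.3126 / (29,094.3588 × 1.044484) = 45.38800.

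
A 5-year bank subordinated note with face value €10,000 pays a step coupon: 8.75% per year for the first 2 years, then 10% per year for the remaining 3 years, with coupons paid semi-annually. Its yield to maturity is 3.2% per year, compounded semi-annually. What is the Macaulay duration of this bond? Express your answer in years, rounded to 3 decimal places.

Periodic yield y = 0.016. Discount each cash flow and weight by its period:
  t   CF        PV=CF/(1+0.016)^t    t·PV
  1       437.50       430.6102       430.6102
  2       437.50       423.8290       847.6579
  3       437.50       417.1545     1,251.4635
  4       437.50       410.5851     1,642.3406
  5       500.00       461.8505     2,309.2527
  6       500.00       454.5773     2,727.4639
  7       500.00       447.4186     3,131.9303
  8       500.00       440.3727     3,522.9812
  9       500.00       433.4376     3,900.9388
  10   10,500.00     8,958.8491    89,588.4906
  Σ                 12,878.6847   109,353.1298
Price P = Σ PV = 12,878.6847.
Macaulay duration = Σ(t·PV) / P = 109,353.1298 / 12,878.6847 = 8.49102 half-year periods.
In years: 8.49102 / 2 = 4.24551 years.

4.246 years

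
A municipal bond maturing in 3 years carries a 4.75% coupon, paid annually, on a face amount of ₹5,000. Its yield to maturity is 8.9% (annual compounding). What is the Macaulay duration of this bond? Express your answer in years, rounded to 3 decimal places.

2.858 years

Periodic yield y = 0.089. Discount each cash flow and weight by its year:
  t   CF        PV=CF/(1+0.089)^t    t·PV
  1       237.50       218.0900       218.0900
  2       237.50       200.2663       400.5326
  3     5,237.50     4,055.4626    12,166.3877
  Σ                  4,473.8188    12,785.0103
Price P = Σ PV = 4,473.8188.
Macaulay duration = Σ(t·PV) / P = 12,785.0103 / 4,473.8188 = 2.85774 years.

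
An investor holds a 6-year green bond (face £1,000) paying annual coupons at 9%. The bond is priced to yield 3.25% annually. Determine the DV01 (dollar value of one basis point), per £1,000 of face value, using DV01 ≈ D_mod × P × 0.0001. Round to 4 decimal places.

Periodic yield y = 0.0325.
  t   CF        PV=CF/(1+0.0325)^t    t·PV
  1        90.00        87.1671        87.1671
  2        90.00        84.4233       168.8466
  3        90.00        81.7659       245.2978
  4        90.00        79.1922       316.7687
  5        90.00        76.6994       383.4972
  6     1,090.00       899.6760     5,398.0560
  Σ                  1,308.9239     6,599.6334
P = 1,308.9239; D_Mac = 5.04203 yrs; D_mod = 4.88332 yrs.
DV01 ≈ 4.88332 × 1,308.9239 × 0.0001 = 0.639190.

£0.6392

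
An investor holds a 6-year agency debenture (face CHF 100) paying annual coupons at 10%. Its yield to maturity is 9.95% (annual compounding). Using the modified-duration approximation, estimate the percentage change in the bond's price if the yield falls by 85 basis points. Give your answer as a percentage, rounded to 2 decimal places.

Periodic yield y = 0.0995. Modified duration first:
  t   CF        PV=CF/(1+0.0995)^t    t·PV
  1        10.00         9.0950         9.0950
  2        10.00         8.2720        16.5440
  3        10.00         7.5234        22.5702
  4        10.00         6.8426        27.3703
  5        10.00         6.2233        31.1167
  6       110.00        62.2617       373.5705
  Σ                    100.2181       480.2667
P = 100.2181; D_Mac = 4.79222 yrs; D_mod = 4.79222/(1+0.0995) = 4.35854 yrs.
ΔP/P ≈ -D_mod · Δy = -4.35854 × (-0.0085) = +0.037048 = +3.7048%.

+3.70%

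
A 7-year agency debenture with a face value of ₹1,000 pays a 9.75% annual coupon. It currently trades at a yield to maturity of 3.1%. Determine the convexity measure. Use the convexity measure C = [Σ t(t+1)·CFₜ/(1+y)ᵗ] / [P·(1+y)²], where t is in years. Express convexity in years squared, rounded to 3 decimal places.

With y = 0.031:
  t   CF        PV=CF/(1+0.031)^t    t·PV        t(t+1)·PV
  1        97.50        94.5684        94.5684         189.1368
  2        97.50        91.7249       183.4498         550.3494
  3        97.50        88.9669       266.9008       1,067.6032
  4        97.50        86.2919       345.1675       1,725.8377
  5        97.50        83.6973       418.4863       2,510.9181
  6        97.50        81.1807       487.0840       3,409.5881
  7     1,097.50       886.3268     6,204.2875      49,634.2997
  Σ                  1,412.7568     7,999.9444      59,087.7330
P = 1,412.7568.
Convexity = Σ t(t+1)·PV / [P·(1+y)²] = 59,087.7330 / (1,412.7568 × 1.062961) = 39.34709.

39.347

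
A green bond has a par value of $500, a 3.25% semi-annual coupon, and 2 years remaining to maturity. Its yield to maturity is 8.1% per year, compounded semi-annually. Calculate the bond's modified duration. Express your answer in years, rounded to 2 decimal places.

1.87 years

Periodic yield y = 0.0405. First find Macaulay duration:
  t   CF        PV=CF/(1+0.0405)^t    t·PV
  1        8.125         7.8087         7.8087
  2        8.125         7.5048        15.0096
  3        8.125         7.2127        21.6381
  4      508.125       433.5131     1,734.0524
  Σ                    456.0393     1,778.5088
P = 456.0393; Macaulay duration = 1,778.5088 / 456.0393 = 3.89990 half-year periods = 1.94995 years.
Modified duration = D_Mac / (1 + y) = 1.94995 / 1.0405 = 1.87405 years.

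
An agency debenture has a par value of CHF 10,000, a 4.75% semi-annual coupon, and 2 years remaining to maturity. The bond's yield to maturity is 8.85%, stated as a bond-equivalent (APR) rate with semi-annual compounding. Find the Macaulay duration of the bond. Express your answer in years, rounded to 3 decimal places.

1.928 years

Periodic yield y = 0.04425. Discount each cash flow and weight by its period:
  t   CF        PV=CF/(1+0.04425)^t    t·PV
  1       237.50       227.4360       227.4360
  2       237.50       217.7984       435.5968
  3       237.50       208.5692       625.7076
  4    10,237.50     8,609.4613    34,437.8453
  Σ                  9,263.2648    35,726.5856
Price P = Σ PV = 9,263.2648.
Macaulay duration = Σ(t·PV) / P = 35,726.5856 / 9,263.2648 = 3.85680 half-year periods.
In years: 3.85680 / 2 = 1.92840 years.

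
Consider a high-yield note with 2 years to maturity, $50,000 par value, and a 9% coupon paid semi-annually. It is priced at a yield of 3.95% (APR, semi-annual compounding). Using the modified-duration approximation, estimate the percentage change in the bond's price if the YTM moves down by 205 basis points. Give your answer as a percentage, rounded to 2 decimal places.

+3.78%

Periodic yield y = 0.01975. Modified duration first:
  t   CF        PV=CF/(1+0.01975)^t    t·PV
  1     2,250.00     2,206.4231     2,206.4231
  2     2,250.00     2,163.6903     4,327.3805
  3     2,250.00     2,121.7850     6,365.3550
  4    52,250.00    48,318.2770   193,273.1078
  Σ                 54,810.1754   206,172.2665
P = 54,810.1754; D_Mac = 3.76157 half-year periods = 1.88078 yrs; D_mod = 1.88078/(1+0.01975) = 1.84436 yrs.
ΔP/P ≈ -D_mod · Δy = -1.84436 × (-0.0205) = +0.037809 = +3.7809%.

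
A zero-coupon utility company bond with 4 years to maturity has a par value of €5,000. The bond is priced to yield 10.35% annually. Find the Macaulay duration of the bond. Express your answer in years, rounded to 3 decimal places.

4.000 years

A zero-coupon bond has a single cash flow at maturity, so its Macaulay duration equals its maturity: 4 years.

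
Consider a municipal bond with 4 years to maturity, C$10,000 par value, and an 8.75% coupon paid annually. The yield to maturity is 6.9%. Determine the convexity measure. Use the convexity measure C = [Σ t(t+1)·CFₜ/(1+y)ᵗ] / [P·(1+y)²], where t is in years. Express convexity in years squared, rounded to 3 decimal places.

14.934

With y = 0.069:
  t   CF        PV=CF/(1+0.069)^t    t·PV        t(t+1)·PV
  1       875.00       818.5220       818.5220       1,637.0440
  2       875.00       765.6894     1,531.3788       4,594.1365
  3       875.00       716.2670     2,148.8010       8,595.2039
  4    10,875.00     8,327.5729    33,310.2917     166,551.4586
  Σ                 10,628.0513    37,808.9935     181,377.8429
P = 10,628.0513.
Convexity = Σ t(t+1)·PV / [P·(1+y)²] = 181,377.8429 / (10,628.0513 × 1.142761) = 14.93397.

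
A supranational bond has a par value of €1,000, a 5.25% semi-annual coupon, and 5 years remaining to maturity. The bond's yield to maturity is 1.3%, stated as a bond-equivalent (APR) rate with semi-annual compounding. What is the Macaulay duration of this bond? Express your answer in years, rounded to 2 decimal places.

Periodic yield y = 0.0065. Discount each cash flow and weight by its period:
  t   CF        PV=CF/(1+0.0065)^t    t·PV
  1        26.25        26.0805        26.0805
  2        26.25        25.9120        51.8241
  3        26.25        25.7447        77.2341
  4        26.25        25.5784       102.3138
  5        26.25        25.4133       127.0663
  6        26.25        25.2491       151.4949
  7        26.25        25.0861       175.6026
  8        26.25        24.9241       199.3926
  9        26.25        24.7631       222.8680
  10    1,026.25       961.8678     9,618.6778
  Σ                  1,190.6191    10,752.5547
Price P = Σ PV = 1,190.6191.
Macaulay duration = Σ(t·PV) / P = 10,752.5547 / 1,190.6191 = 9.03106 half-year periods.
In years: 9.03106 / 2 = 4.51553 years.

4.52 years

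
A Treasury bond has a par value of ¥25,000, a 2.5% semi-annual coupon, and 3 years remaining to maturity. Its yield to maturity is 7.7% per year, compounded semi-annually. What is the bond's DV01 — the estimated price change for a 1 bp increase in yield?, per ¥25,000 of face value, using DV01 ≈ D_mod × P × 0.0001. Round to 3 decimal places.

¥6.026

Periodic yield y = 0.0385.
  t   CF        PV=CF/(1+0.0385)^t    t·PV
  1       312.50       300.9148       300.9148
  2       312.50       289.7591       579.5181
  3       312.50       279.0169       837.0507
  4       312.50       268.6730     1,074.6920
  5       312.50       258.7126     1,293.5628
  6    25,312.50    20,178.8325   121,072.9950
  Σ                 21,575.9088   125,158.7334
P = 21,575.9088; D_Mac = 5.80086 half-year periods = 2.90043 yrs; D_mod = 2.79290 yrs.
DV01 ≈ 2.79290 × 21,575.9088 × 0.0001 = 6.025938.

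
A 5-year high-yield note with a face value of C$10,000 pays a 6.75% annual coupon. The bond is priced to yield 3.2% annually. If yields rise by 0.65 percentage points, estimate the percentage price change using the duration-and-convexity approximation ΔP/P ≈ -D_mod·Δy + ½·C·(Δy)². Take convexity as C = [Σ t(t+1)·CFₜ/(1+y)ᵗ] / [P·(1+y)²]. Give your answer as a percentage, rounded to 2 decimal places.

With y = 0.032:
  t   CF        PV=CF/(1+0.032)^t    t·PV        t(t+1)·PV
  1       675.00       654.0698       654.0698       1,308.1395
  2       675.00       633.7885     1,267.5771       3,802.7312
  3       675.00       614.1362     1,842.4085       7,369.6341
  4       675.00       595.0932     2,380.3728      11,901.8639
  5    10,675.00     9,119.4658    45,597.3288     273,583.9729
  Σ                 11,616.5534    51,741.7570     297,966.3417
P = 11,616.5534; D_Mac = 4.45414 yrs; D_mod = 4.31603 yrs; C = 24.08411.
Duration effect: -4.31603 × (+0.0065) = -0.028054
Convexity effect: 0.5 × 24.08411 × (0.0065)² = +0.0005088
ΔP/P ≈ -0.028054 + 0.0005088 = -0.027545 = -2.7545%.

-2.75%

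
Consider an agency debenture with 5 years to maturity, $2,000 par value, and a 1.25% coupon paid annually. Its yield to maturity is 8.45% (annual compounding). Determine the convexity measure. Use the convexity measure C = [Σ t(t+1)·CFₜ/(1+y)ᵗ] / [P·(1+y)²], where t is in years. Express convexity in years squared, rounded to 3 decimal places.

With y = 0.0845:
  t   CF        PV=CF/(1+0.0845)^t    t·PV        t(t+1)·PV
  1        25.00        23.0521        23.0521          46.1042
  2        25.00        21.2560        42.5119         127.5358
  3        25.00        19.5998        58.7994         235.1974
  4        25.00        18.0726        72.2906         361.4530
  5     2,025.00     1,349.8243     6,749.1216      40,494.7293
  Σ                  1,431.8048     6,945.7755      41,265.0197
P = 1,431.8048.
Convexity = Σ t(t+1)·PV / [P·(1+y)²] = 41,265.0197 / (1,431.8048 × 1.176140) = 24.50412.

24.504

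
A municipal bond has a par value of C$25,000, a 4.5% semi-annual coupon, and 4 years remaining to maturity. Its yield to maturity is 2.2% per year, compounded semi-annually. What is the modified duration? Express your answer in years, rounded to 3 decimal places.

Periodic yield y = 0.011. First find Macaulay duration:
  t   CF        PV=CF/(1+0.011)^t    t·PV
  1       562.50       556.3798       556.3798
  2       562.50       550.3262     1,100.6525
  3       562.50       544.3385     1,633.0155
  4       562.50       538.4159     2,153.6637
  5       562.50       532.5578     2,662.7890
  6       562.50       526.7634     3,160.5804
  7       562.50       521.0320     3,647.2243
  8    25,562.50    23,420.3877   187,363.1018
  Σ                 27,190.2015   202,277.4071
P = 27,190.2015; Macaulay duration = 202,277.4071 / 27,190.2015 = 7.43935 half-year periods = 3.71967 years.
Modified duration = D_Mac / (1 + y) = 3.71967 / 1.011 = 3.67920 years.

3.679 years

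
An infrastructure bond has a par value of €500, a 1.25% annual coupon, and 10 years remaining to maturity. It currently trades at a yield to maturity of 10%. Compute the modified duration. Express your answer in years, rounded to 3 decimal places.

Periodic yield y = 0.1. First find Macaulay duration:
  t   CF        PV=CF/(1+0.1)^t    t·PV
  1         6.25         5.6818         5.6818
  2         6.25         5.1653        10.3306
  3         6.25         4.6957        14.0872
  4         6.25         4.2688        17.0753
  5         6.25         3.8808        19.4038
  6         6.25         3.5280        21.1678
  7         6.25         3.2072        22.4507
  8         6.25         2.9157        23.3254
  9         6.25         2.6506        23.8555
  10      506.25       195.1813     1,951.8129
  Σ                    231.1752     2,109.1909
P = 231.1752; Macaulay duration = 2,109.1909 / 231.1752 = 9.12378 years.
Modified duration = D_Mac / (1 + y) = 9.12378 / 1.1 = 8.29434 years.

8.294 years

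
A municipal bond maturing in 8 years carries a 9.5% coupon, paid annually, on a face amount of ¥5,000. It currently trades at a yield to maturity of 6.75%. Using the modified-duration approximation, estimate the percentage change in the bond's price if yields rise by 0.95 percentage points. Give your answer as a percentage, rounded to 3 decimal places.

-5.440%

Periodic yield y = 0.0675. Modified duration first:
  t   CF        PV=CF/(1+0.0675)^t    t·PV
  1       475.00       444.9649       444.9649
  2       475.00       416.8289       833.6578
  3       475.00       390.4721     1,171.4162
  4       475.00       365.7818     1,463.1271
  5       475.00       342.6527     1,713.2636
  6       475.00       320.9862     1,925.9170
  7       475.00       300.6896     2,104.8273
  8     5,475.00     3,246.6917    25,973.5338
  Σ                  5,829.0679    35,630.7077
P = 5,829.0679; D_Mac = 6.11259 yrs; D_mod = 6.11259/(1+0.0675) = 5.72608 yrs.
ΔP/P ≈ -D_mod · Δy = -5.72608 × (+0.0095) = -0.054398 = -5.4398%.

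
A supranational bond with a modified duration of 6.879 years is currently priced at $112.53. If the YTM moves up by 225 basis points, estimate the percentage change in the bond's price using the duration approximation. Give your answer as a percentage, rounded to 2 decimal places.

-15.48%

Duration approximation: ΔP/P ≈ -D_mod · Δy = -6.879 × (+0.0225) = -0.1547775.
As a percentage: -15.47775%.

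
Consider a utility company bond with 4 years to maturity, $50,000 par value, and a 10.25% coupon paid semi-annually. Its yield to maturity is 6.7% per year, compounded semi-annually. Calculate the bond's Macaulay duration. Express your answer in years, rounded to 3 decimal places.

3.420 years

Periodic yield y = 0.0335. Discount each cash flow and weight by its period:
  t   CF        PV=CF/(1+0.0335)^t    t·PV
  1     2,562.50     2,479.4388     2,479.4388
  2     2,562.50     2,399.0700     4,798.1399
  3     2,562.50     2,321.3062     6,963.9186
  4     2,562.50     2,246.0631     8,984.2523
  5     2,562.50     2,173.2589    10,866.2946
  6     2,562.50     2,102.8146    12,616.8877
  7     2,562.50     2,034.6537    14,242.5761
  8    52,562.50    40,382.4036   323,059.2291
  Σ                 56,139.0089   384,010.7371
Price P = Σ PV = 56,139.0089.
Macaulay duration = Σ(t·PV) / P = 384,010.7371 / 56,139.0089 = 6.84035 half-year periods.
In years: 6.84035 / 2 = 3.42018 years.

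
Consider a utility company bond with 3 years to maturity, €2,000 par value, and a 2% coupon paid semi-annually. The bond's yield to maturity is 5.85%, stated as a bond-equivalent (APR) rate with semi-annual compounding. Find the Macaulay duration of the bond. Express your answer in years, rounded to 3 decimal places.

Periodic yield y = 0.02925. Discount each cash flow and weight by its period:
  t   CF        PV=CF/(1+0.02925)^t    t·PV
  1        20.00        19.4316        19.4316
  2        20.00        18.8794        37.7588
  3        20.00        18.3429        55.0286
  4        20.00        17.8216        71.2864
  5        20.00        17.3151        86.5756
  6     2,020.00     1,699.1281    10,194.7684
  Σ                  1,790.9187    10,464.8495
Price P = Σ PV = 1,790.9187.
Macaulay duration = Σ(t·PV) / P = 10,464.8495 / 1,790.9187 = 5.84329 half-year periods.
In years: 5.84329 / 2 = 2.92164 years.

2.922 years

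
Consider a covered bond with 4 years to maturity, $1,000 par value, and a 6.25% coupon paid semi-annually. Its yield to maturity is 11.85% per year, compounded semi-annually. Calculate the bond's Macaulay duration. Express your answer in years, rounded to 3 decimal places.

Periodic yield y = 0.05925. Discount each cash flow and weight by its period:
  t   CF        PV=CF/(1+0.05925)^t    t·PV
  1        31.25        29.5020        29.5020
  2        31.25        27.8518        55.7036
  3        31.25        26.2939        78.8816
  4        31.25        24.8231        99.2924
  5        31.25        23.4346       117.1730
  6        31.25        22.1238       132.7426
  7        31.25        20.8863       146.2038
  8     1,031.25       650.6931     5,205.5445
  Σ                    825.6085     5,865.0437
Price P = Σ PV = 825.6085.
Macaulay duration = Σ(t·PV) / P = 5,865.0437 / 825.6085 = 7.10390 half-year periods.
In years: 7.10390 / 2 = 3.55195 years.

3.552 years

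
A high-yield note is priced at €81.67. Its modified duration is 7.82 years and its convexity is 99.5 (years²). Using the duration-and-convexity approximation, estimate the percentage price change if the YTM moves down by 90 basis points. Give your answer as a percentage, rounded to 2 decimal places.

Duration effect: -D_mod·Δy = -7.82 × (-0.009) = +0.070380
Convexity effect: ½·C·(Δy)² = 0.5 × 99.5 × (-0.009)² = +0.00402975
ΔP/P ≈ +0.070380 + 0.00402975 = +0.07440975
= +7.440975%.

+7.44%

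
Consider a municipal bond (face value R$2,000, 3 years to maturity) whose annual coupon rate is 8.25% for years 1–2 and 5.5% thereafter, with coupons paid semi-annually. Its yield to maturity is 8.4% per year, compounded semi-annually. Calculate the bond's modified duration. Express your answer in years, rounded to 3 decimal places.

2.607 years

Periodic yield y = 0.042. First find Macaulay duration:
  t   CF        PV=CF/(1+0.042)^t    t·PV
  1        82.50        79.1747        79.1747
  2        82.50        75.9834       151.9667
  3        82.50        72.9207       218.7621
  4        82.50        69.9815       279.9259
  5        55.00        44.7738       223.8691
  6     2,055.00     1,605.4823     9,632.8936
  Σ                  1,948.3163    10,586.5920
P = 1,948.3163; Macaulay duration = 10,586.5920 / 1,948.3163 = 5.43371 half-year periods = 2.71686 years.
Modified duration = D_Mac / (1 + y) = 2.71686 / 1.042 = 2.60735 years.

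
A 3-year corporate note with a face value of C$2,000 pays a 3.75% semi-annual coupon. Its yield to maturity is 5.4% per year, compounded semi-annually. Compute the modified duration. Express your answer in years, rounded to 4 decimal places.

Periodic yield y = 0.027. First find Macaulay duration:
  t   CF        PV=CF/(1+0.027)^t    t·PV
  1        37.50        36.5141        36.5141
  2        37.50        35.5542        71.1083
  3        37.50        34.6194       103.8583
  4        37.50        33.7093       134.8371
  5        37.50        32.8231       164.1153
  6     2,037.50     1,736.5007    10,419.0040
  Σ                  1,909.7207    10,929.4372
P = 1,909.7207; Macaulay duration = 10,929.4372 / 1,909.7207 = 5.72306 half-year periods = 2.86153 years.
Modified duration = D_Mac / (1 + y) = 2.86153 / 1.027 = 2.78630 years.

2.7863 years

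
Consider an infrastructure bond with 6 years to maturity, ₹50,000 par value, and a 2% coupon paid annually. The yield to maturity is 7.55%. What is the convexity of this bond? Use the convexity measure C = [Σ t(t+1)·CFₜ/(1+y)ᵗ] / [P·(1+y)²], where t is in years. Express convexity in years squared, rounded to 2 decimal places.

With y = 0.0755:
  t   CF        PV=CF/(1+0.0755)^t    t·PV        t(t+1)·PV
  1     1,000.00       929.8001       929.8001       1,859.6002
  2     1,000.00       864.5282     1,729.0564       5,187.1693
  3     1,000.00       803.8384     2,411.5152       9,646.0610
  4     1,000.00       747.4090     2,989.6361      14,948.1806
  5     1,000.00       694.9410     3,474.7049      20,848.2296
  6    51,000.00    32,953.9659   197,723.7953   1,384,066.5671
  Σ                 36,994.4826   209,258.5081   1,436,555.8078
P = 36,994.4826.
Convexity = Σ t(t+1)·PV / [P·(1+y)²] = 1,436,555.8078 / (36,994.4826 × 1.156700) = 33.57103.

33.57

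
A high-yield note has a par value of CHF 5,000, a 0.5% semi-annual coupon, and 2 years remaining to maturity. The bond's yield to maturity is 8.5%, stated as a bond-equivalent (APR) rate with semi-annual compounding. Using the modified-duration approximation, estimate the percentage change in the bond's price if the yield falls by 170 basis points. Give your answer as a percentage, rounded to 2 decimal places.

+3.25%

Periodic yield y = 0.0425. Modified duration first:
  t   CF        PV=CF/(1+0.0425)^t    t·PV
  1        12.50        11.9904        11.9904
  2        12.50        11.5016        23.0032
  3        12.50        11.0327        33.0981
  4     5,012.50     4,243.7533    16,975.0133
  Σ                  4,278.2780    17,043.1050
P = 4,278.2780; D_Mac = 3.98364 half-year periods = 1.99182 yrs; D_mod = 1.99182/(1+0.0425) = 1.91062 yrs.
ΔP/P ≈ -D_mod · Δy = -1.91062 × (-0.017) = +0.032480 = +3.2480%.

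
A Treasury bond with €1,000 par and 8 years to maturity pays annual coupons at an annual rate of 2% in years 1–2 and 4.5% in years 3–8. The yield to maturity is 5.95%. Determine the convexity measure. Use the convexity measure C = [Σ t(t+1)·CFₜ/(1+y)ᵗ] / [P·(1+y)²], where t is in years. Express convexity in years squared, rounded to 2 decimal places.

With y = 0.0595:
  t   CF        PV=CF/(1+0.0595)^t    t·PV        t(t+1)·PV
  1        20.00        18.8768        18.8768          37.7537
  2        20.00        17.8167        35.6335         106.9004
  3        45.00        37.8364       113.5092         454.0366
  4        45.00        35.7115       142.8462         714.2309
  5        45.00        33.7060       168.5302       1,011.1811
  6        45.00        31.8132       190.8789       1,336.1525
  7        45.00        30.0266       210.1860       1,681.4882
  8     1,045.00       658.1253     5,265.0026      47,385.0233
  Σ                    863.9126     6,145.4634      52,726.7668
P = 863.9126.
Convexity = Σ t(t+1)·PV / [P·(1+y)²] = 52,726.7668 / (863.9126 × 1.122540) = 54.37001.

54.37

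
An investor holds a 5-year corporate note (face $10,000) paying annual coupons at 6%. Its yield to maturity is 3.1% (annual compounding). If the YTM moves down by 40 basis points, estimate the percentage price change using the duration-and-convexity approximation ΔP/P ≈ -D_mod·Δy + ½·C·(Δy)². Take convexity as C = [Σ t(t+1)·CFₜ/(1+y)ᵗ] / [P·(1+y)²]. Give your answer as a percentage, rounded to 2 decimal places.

+1.77%

With y = 0.031:
  t   CF        PV=CF/(1+0.031)^t    t·PV        t(t+1)·PV
  1       600.00       581.9593       581.9593       1,163.9185
  2       600.00       564.4610     1,128.9219       3,386.7658
  3       600.00       547.4888     1,642.4665       6,569.8658
  4       600.00       531.0270     2,124.1079      10,620.5397
  5    10,600.00     9,099.3954    45,496.9772     272,981.8631
  Σ                 11,324.3315    50,974.4328     294,722.9530
P = 11,324.3315; D_Mac = 4.50132 yrs; D_mod = 4.36597 yrs; C = 24.48410.
Duration effect: -4.36597 × (-0.004) = +0.017464
Convexity effect: 0.5 × 24.48410 × (-0.004)² = +0.0001959
ΔP/P ≈ +0.017464 + 0.0001959 = +0.017660 = +1.7660%.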